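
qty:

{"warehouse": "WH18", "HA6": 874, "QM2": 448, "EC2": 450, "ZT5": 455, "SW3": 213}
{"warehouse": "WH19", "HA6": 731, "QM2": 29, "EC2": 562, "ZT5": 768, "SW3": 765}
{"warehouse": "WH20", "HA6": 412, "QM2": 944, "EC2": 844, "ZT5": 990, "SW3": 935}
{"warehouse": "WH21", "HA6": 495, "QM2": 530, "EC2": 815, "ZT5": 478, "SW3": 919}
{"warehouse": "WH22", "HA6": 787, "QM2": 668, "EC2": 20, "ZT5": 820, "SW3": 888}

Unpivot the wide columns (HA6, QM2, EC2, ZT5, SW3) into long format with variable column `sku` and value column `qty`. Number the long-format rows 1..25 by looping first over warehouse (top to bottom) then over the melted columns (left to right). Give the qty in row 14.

990

25 rows total (5 × 5). Row 14: index ⌊(14-1)/5⌋ = 2 into warehouse → WH20; (14-1) mod 5 = 3 into the melted columns → ZT5.
So row 14 is (WH20, ZT5, 990); qty = 990.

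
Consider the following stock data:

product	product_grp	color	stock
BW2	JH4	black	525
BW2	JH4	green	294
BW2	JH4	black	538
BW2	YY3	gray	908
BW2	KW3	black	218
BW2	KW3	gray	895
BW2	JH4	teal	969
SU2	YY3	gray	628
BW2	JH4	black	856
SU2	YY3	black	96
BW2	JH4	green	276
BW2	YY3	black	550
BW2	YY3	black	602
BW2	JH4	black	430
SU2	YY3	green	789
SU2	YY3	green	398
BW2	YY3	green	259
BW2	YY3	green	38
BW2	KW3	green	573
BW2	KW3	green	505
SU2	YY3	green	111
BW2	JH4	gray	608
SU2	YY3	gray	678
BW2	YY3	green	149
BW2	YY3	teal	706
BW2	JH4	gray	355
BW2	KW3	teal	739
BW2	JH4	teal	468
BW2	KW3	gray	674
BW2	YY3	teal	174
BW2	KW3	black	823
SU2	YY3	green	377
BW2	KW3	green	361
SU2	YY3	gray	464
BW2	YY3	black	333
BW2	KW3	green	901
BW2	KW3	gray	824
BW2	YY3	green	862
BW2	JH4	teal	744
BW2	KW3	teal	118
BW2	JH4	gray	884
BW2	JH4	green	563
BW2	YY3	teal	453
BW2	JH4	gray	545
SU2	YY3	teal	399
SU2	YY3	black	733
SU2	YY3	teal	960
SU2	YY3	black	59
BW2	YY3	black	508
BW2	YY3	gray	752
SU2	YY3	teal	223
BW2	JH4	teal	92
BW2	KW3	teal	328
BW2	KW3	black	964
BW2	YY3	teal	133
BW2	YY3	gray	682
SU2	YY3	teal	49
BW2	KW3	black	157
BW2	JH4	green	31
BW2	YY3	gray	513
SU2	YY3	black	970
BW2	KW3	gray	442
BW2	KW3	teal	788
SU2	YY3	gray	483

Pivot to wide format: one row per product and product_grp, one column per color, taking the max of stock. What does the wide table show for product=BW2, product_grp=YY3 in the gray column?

908

Rows with product=BW2, product_grp=YY3 and color=gray: stock values are 908, 752, 682, 513.
max(908, 752, 682, 513) = 908.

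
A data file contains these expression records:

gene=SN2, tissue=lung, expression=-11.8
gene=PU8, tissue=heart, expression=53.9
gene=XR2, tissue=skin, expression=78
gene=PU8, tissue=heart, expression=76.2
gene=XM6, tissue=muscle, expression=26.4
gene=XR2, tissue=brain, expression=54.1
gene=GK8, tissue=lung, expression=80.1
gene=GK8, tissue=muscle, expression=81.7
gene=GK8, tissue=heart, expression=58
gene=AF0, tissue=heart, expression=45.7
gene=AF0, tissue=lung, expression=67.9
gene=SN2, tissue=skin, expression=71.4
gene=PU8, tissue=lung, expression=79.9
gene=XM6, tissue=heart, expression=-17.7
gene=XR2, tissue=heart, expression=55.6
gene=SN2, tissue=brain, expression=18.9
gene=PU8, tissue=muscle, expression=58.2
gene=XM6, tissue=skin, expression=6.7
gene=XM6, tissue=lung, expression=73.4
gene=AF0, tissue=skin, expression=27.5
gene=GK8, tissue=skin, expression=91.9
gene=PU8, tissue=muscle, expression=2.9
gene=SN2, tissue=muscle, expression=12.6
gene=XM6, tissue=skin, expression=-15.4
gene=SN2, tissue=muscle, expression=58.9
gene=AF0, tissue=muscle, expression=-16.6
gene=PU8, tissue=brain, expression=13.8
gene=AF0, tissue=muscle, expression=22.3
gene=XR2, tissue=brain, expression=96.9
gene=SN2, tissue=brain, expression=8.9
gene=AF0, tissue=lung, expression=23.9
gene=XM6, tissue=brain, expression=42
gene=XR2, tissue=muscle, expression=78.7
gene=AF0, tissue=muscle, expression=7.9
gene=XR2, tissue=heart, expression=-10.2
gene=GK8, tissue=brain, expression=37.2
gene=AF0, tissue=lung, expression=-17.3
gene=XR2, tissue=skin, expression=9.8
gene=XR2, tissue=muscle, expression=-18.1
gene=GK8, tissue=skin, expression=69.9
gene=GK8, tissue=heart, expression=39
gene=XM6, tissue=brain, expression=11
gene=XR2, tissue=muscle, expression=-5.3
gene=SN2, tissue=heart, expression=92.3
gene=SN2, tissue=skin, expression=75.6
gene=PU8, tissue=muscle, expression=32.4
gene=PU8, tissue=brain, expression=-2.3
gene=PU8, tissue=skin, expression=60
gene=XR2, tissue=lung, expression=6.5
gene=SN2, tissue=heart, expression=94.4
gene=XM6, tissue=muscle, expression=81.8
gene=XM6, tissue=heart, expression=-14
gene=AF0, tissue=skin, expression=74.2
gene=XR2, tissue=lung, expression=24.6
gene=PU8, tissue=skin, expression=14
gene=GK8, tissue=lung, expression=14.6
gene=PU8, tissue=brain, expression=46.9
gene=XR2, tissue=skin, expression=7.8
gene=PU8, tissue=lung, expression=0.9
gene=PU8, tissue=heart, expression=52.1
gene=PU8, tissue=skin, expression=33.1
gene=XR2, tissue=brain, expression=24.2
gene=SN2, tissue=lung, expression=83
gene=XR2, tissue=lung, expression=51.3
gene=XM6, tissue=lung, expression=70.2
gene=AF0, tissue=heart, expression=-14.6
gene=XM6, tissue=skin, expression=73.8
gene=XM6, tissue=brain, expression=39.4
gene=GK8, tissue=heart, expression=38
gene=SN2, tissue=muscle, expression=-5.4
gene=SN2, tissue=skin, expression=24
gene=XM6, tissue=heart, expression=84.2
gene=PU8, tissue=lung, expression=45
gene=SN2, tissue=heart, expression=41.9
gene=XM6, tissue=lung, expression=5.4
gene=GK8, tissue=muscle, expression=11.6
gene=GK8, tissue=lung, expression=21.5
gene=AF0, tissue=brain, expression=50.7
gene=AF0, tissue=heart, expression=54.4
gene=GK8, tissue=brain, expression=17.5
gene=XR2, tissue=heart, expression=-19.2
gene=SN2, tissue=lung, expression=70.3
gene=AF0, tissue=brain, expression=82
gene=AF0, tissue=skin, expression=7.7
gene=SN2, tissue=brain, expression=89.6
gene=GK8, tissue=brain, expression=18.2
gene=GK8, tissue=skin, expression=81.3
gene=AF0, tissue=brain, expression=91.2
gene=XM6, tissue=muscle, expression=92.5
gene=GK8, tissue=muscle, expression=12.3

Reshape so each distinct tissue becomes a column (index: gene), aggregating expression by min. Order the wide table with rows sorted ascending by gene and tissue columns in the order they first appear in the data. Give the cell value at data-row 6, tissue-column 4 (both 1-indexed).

With rows sorted ascending by gene, row 6 is gene=XR2. tissue columns in first-appearance order: lung, heart, skin, muscle, brain; column 4 is muscle.
Long rows with gene=XR2, tissue=muscle: min(78.7, -18.1, -5.3) = -18.1.

-18.1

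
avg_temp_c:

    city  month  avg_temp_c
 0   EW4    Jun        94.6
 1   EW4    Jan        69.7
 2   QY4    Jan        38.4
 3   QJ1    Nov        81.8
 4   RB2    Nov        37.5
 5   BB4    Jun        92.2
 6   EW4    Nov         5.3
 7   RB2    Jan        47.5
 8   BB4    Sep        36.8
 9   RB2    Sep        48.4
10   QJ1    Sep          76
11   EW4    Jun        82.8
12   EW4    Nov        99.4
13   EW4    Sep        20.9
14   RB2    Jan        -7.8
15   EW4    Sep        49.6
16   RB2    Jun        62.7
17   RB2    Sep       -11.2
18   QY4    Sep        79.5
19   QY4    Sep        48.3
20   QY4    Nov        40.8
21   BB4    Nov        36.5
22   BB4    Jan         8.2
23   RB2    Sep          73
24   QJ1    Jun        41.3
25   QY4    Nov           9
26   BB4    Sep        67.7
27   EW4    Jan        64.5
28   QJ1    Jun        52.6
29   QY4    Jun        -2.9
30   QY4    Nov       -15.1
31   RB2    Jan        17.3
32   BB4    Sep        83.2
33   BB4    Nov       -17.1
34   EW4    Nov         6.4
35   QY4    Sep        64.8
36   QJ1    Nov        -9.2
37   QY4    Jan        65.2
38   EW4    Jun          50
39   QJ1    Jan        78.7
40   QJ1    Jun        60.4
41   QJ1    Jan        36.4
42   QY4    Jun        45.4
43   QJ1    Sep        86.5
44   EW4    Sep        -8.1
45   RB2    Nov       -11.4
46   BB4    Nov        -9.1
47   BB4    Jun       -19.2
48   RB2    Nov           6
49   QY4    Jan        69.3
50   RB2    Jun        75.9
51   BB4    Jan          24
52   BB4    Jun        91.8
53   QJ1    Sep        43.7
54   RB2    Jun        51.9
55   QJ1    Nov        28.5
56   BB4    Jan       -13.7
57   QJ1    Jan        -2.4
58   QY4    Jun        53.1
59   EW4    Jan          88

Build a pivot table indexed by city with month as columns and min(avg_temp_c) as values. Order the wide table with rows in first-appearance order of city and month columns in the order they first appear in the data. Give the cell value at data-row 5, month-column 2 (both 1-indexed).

-13.7

With rows in first-appearance order of city, row 5 is city=BB4. month columns in first-appearance order: Jun, Jan, Nov, Sep; column 2 is Jan.
Long rows with city=BB4, month=Jan: min(8.2, 24, -13.7) = -13.7.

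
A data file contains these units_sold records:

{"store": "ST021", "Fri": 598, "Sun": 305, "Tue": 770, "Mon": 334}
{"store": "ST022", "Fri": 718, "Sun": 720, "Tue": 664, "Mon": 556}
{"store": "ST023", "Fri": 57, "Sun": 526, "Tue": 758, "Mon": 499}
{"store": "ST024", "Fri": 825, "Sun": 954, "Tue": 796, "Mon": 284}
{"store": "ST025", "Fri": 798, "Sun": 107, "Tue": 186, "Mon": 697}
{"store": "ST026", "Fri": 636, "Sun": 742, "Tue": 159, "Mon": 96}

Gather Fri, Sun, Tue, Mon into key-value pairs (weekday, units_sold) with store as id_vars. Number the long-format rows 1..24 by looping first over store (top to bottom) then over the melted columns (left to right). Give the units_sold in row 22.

24 rows total (6 × 4). Row 22: index ⌊(22-1)/4⌋ = 5 into store → ST026; (22-1) mod 4 = 1 into the melted columns → Sun.
So row 22 is (ST026, Sun, 742); units_sold = 742.

742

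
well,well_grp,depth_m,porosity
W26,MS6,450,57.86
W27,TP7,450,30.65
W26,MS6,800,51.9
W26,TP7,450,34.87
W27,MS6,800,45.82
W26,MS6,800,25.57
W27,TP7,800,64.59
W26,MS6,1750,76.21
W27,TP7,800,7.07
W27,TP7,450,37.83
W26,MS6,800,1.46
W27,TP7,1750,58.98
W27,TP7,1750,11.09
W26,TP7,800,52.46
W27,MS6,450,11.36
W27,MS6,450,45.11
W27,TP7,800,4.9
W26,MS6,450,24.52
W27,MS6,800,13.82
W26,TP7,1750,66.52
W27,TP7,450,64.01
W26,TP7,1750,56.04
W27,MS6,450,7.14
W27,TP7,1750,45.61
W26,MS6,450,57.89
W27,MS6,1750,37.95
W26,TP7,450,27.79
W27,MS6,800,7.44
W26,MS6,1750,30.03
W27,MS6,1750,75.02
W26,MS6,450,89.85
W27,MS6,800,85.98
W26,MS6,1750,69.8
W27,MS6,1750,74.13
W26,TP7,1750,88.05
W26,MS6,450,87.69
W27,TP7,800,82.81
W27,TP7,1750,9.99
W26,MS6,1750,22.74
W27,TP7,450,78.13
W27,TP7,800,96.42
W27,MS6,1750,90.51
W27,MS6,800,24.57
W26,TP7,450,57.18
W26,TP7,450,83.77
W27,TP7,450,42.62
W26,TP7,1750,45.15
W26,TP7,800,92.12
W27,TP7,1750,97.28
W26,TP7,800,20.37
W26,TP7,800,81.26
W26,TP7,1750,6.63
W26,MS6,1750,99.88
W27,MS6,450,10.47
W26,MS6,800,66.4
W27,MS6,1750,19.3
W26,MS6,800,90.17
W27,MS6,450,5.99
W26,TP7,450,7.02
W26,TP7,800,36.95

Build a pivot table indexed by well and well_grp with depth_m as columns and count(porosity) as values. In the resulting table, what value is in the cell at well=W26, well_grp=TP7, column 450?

Rows with well=W26, well_grp=TP7 and depth_m=450: porosity values are 34.87, 27.79, 57.18, 83.77, 7.02.
5 rows match — count = 5.

5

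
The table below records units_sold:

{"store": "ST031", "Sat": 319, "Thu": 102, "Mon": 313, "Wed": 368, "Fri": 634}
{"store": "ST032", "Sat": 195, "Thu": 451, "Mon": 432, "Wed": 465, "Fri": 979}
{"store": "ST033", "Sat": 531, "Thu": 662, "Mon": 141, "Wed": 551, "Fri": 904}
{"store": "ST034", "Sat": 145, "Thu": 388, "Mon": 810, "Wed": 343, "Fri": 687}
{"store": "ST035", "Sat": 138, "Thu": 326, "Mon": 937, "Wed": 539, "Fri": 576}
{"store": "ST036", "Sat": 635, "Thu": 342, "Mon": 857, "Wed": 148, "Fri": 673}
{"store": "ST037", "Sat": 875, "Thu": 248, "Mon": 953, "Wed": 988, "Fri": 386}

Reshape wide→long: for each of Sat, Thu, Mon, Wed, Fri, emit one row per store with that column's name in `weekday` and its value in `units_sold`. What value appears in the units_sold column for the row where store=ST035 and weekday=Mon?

Unpivoting turns each (store, wide-column) pair into one long row.
The wide cell at row ST035, column Mon holds 937, so the long row (ST035, Mon) has units_sold=937.

937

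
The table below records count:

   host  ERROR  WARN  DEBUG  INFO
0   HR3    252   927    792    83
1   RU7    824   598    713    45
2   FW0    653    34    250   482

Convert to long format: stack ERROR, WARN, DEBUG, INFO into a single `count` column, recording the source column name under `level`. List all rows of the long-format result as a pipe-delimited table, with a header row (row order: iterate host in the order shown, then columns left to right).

| host | level | count |
| HR3 | ERROR | 252 |
| HR3 | WARN | 927 |
| HR3 | DEBUG | 792 |
| HR3 | INFO | 83 |
| RU7 | ERROR | 824 |
| RU7 | WARN | 598 |
| RU7 | DEBUG | 713 |
| RU7 | INFO | 45 |
| FW0 | ERROR | 653 |
| FW0 | WARN | 34 |
| FW0 | DEBUG | 250 |
| FW0 | INFO | 482 |

Each (host, column) pair becomes one row: 3 × 4 = 12 rows.
For example, (HR3, ERROR) → count=252.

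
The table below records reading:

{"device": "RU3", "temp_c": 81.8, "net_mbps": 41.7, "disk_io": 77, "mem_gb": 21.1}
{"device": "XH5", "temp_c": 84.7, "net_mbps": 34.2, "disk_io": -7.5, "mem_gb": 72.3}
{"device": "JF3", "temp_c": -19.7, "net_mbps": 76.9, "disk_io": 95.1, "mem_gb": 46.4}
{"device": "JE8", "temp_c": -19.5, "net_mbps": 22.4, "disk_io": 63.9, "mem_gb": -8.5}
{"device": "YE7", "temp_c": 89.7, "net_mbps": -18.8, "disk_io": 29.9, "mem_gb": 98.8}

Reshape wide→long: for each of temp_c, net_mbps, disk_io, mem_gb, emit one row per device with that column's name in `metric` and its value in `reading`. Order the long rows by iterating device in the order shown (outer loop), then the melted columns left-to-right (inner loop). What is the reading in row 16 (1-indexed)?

20 rows total (5 × 4). Row 16: index ⌊(16-1)/4⌋ = 3 into device → JE8; (16-1) mod 4 = 3 into the melted columns → mem_gb.
So row 16 is (JE8, mem_gb, -8.5); reading = -8.5.

-8.5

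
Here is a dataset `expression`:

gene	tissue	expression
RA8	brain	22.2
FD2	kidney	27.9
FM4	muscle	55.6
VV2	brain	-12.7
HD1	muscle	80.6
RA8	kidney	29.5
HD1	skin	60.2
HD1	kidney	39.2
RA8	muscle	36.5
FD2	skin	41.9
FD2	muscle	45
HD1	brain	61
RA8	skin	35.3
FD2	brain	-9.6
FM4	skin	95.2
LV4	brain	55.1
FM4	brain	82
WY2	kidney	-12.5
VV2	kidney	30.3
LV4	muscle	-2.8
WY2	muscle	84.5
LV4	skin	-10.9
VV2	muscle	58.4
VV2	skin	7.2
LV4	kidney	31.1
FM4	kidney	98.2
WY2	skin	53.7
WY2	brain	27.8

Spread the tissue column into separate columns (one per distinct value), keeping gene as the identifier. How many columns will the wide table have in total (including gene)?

1 column for gene plus 4 distinct tissue values → 5 columns.

5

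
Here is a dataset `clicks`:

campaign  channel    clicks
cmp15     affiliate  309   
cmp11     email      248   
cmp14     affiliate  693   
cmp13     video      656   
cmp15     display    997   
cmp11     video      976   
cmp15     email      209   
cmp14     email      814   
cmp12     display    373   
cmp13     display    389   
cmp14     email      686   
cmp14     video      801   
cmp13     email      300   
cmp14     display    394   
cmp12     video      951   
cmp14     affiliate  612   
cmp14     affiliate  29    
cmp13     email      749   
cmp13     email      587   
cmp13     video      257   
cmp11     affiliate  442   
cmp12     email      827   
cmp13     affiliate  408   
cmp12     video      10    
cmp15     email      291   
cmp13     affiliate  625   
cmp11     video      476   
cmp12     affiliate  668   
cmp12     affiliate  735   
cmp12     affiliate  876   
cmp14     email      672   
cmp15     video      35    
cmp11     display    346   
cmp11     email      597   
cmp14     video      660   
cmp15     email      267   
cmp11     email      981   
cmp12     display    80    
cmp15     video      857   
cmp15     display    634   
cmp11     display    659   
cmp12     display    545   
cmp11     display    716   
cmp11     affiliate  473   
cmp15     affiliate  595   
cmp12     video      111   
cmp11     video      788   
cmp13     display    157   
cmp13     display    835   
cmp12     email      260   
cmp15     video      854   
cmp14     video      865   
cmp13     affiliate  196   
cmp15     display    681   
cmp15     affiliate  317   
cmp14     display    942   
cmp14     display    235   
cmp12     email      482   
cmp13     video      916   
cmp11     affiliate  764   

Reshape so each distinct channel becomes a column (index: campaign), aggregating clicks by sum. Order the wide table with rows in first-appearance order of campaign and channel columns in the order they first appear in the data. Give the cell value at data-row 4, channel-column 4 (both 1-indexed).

1381

With rows in first-appearance order of campaign, row 4 is campaign=cmp13. channel columns in first-appearance order: affiliate, email, video, display; column 4 is display.
Long rows with campaign=cmp13, channel=display: 389 + 157 + 835 = 1381.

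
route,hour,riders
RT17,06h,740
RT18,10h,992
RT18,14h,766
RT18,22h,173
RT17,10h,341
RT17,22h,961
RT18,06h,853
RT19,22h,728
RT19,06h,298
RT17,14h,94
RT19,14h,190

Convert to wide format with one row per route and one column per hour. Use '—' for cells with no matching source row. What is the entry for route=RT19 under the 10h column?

No long-format row has route=RT19 and hour=10h, so the cell is —.

—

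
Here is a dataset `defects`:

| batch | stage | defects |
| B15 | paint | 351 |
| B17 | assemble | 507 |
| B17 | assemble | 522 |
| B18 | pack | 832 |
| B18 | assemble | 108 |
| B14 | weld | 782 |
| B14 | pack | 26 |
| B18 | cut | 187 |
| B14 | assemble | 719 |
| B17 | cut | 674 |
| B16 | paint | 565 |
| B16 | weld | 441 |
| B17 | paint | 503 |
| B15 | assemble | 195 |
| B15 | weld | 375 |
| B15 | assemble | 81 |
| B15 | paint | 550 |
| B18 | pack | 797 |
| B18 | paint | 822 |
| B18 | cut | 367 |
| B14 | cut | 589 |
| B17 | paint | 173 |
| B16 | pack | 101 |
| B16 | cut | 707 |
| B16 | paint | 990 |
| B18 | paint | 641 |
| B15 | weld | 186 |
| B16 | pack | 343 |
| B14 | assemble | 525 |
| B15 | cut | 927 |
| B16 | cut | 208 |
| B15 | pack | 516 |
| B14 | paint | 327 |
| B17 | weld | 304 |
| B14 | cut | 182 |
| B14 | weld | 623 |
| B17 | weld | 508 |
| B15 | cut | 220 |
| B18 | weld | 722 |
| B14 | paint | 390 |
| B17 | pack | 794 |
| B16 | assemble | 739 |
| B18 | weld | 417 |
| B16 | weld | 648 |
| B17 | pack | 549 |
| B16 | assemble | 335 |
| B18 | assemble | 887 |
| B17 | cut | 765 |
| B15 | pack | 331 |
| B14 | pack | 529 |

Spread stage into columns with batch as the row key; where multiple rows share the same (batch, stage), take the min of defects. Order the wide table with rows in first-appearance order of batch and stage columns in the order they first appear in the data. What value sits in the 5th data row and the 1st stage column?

565

With rows in first-appearance order of batch, row 5 is batch=B16. stage columns in first-appearance order: paint, assemble, pack, weld, cut; column 1 is paint.
Long rows with batch=B16, stage=paint: min(565, 990) = 565.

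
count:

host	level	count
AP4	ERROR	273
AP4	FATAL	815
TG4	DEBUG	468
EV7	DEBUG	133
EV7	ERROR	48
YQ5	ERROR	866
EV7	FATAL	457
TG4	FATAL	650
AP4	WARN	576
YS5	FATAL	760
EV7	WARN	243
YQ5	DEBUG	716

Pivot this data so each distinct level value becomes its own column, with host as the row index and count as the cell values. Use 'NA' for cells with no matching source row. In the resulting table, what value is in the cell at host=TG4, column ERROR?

NA

No long-format row has host=TG4 and level=ERROR, so the cell is NA.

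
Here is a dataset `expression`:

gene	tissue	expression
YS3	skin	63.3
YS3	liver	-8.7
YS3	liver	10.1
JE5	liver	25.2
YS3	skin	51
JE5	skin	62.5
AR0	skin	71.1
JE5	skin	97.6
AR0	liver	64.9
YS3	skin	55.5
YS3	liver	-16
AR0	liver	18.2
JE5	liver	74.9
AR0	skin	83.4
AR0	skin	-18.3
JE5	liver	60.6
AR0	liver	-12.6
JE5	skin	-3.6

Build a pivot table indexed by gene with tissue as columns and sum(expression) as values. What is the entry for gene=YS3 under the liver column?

-14.6

Rows with gene=YS3 and tissue=liver: expression values are -8.7, 10.1, -16.
-8.7 + 10.1 + -16 = -14.6.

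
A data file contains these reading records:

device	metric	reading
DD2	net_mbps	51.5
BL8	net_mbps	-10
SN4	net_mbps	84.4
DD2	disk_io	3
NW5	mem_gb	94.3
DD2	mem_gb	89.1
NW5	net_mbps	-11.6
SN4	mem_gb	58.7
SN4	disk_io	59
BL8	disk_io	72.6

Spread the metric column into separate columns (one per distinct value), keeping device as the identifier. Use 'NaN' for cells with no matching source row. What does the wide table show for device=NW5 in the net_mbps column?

The long row with device=NW5, metric=net_mbps has reading=-11.6.

-11.6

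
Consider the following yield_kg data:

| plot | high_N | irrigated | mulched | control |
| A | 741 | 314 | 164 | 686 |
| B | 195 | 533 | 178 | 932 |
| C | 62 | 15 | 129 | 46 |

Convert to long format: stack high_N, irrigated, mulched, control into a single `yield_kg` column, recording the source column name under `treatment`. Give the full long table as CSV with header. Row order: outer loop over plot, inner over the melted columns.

plot,treatment,yield_kg
A,high_N,741
A,irrigated,314
A,mulched,164
A,control,686
B,high_N,195
B,irrigated,533
B,mulched,178
B,control,932
C,high_N,62
C,irrigated,15
C,mulched,129
C,control,46

Each (plot, column) pair becomes one row: 3 × 4 = 12 rows.
For example, (A, high_N) → yield_kg=741.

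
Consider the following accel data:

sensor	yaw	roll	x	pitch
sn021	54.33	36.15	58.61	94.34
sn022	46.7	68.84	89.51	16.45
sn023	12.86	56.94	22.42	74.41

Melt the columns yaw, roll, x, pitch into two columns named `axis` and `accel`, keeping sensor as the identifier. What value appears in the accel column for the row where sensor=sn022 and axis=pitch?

Unpivoting turns each (sensor, wide-column) pair into one long row.
The wide cell at row sn022, column pitch holds 16.45, so the long row (sn022, pitch) has accel=16.45.

16.45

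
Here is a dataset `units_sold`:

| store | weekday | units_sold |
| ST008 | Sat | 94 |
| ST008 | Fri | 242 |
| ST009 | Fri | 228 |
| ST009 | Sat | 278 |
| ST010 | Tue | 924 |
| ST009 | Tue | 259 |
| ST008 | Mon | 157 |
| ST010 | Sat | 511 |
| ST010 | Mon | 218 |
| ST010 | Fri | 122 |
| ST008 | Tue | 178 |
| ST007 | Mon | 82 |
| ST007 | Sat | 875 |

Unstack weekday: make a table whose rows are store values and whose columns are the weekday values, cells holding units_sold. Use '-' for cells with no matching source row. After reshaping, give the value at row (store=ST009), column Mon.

No long-format row has store=ST009 and weekday=Mon, so the cell is -.

-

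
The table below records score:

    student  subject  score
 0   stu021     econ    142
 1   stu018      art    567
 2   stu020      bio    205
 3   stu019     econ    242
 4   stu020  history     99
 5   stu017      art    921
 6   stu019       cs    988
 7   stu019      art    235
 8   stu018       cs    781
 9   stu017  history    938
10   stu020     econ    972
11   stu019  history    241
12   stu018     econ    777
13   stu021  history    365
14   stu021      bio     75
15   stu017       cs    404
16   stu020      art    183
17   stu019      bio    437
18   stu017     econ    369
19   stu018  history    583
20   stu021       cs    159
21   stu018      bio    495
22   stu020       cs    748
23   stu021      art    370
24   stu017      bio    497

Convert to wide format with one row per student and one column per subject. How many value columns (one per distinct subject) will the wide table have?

5 distinct subject values: history, cs, art, bio, econ.

5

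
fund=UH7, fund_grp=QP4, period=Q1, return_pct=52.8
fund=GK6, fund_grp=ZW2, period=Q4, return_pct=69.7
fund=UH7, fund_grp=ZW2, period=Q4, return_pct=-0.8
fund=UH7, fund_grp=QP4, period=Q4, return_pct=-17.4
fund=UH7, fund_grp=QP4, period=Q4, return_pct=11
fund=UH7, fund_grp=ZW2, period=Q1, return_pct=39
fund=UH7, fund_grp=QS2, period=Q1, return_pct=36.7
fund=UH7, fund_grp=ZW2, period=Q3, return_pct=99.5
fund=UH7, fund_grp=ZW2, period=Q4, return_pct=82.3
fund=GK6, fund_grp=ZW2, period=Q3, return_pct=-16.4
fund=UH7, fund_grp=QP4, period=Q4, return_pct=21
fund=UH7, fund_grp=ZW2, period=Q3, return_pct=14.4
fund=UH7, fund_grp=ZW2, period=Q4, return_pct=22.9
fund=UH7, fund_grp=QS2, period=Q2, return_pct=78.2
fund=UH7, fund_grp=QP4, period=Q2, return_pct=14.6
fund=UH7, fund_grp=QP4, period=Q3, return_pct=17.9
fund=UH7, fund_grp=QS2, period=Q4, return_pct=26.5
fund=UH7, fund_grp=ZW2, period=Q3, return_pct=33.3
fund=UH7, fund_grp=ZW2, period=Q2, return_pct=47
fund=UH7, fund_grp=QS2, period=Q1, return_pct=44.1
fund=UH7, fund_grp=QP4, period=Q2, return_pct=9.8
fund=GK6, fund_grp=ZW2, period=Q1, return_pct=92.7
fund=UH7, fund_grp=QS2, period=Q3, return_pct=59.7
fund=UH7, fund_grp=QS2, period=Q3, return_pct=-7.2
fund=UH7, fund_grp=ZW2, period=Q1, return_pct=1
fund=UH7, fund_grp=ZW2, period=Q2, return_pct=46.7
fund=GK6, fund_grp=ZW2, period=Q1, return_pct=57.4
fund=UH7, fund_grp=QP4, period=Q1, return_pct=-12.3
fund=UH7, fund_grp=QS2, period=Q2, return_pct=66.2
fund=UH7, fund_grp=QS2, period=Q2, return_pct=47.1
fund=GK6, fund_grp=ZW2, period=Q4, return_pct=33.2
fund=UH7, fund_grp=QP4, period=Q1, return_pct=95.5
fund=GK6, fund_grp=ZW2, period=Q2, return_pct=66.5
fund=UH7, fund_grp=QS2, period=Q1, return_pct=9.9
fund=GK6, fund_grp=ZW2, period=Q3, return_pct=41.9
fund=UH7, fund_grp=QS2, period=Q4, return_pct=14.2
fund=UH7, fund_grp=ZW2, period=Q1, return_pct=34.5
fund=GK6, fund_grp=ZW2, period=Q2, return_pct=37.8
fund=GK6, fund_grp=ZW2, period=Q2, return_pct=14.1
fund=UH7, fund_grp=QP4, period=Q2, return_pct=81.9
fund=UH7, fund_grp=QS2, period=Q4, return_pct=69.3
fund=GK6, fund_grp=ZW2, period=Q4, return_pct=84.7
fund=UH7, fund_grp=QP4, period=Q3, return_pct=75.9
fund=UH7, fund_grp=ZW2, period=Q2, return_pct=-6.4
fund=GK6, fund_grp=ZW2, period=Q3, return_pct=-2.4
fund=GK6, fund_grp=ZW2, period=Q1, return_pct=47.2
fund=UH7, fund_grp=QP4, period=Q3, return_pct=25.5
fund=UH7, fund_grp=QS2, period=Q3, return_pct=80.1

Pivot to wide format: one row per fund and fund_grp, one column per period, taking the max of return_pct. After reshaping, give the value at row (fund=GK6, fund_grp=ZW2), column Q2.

Rows with fund=GK6, fund_grp=ZW2 and period=Q2: return_pct values are 66.5, 37.8, 14.1.
max(66.5, 37.8, 14.1) = 66.5.

66.5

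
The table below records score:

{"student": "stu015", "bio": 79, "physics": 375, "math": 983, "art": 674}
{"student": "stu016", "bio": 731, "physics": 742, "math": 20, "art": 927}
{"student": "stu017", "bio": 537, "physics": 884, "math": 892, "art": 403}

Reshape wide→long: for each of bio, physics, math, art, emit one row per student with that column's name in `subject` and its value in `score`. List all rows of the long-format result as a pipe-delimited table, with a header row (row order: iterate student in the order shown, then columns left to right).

| student | subject | score |
| stu015 | bio | 79 |
| stu015 | physics | 375 |
| stu015 | math | 983 |
| stu015 | art | 674 |
| stu016 | bio | 731 |
| stu016 | physics | 742 |
| stu016 | math | 20 |
| stu016 | art | 927 |
| stu017 | bio | 537 |
| stu017 | physics | 884 |
| stu017 | math | 892 |
| stu017 | art | 403 |

Each (student, column) pair becomes one row: 3 × 4 = 12 rows.
For example, (stu015, bio) → score=79.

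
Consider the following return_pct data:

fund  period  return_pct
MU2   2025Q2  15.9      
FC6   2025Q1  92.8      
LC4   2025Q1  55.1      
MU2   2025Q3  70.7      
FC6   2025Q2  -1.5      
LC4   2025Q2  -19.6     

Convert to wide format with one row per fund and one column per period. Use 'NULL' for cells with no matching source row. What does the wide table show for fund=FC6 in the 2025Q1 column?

The long row with fund=FC6, period=2025Q1 has return_pct=92.8.

92.8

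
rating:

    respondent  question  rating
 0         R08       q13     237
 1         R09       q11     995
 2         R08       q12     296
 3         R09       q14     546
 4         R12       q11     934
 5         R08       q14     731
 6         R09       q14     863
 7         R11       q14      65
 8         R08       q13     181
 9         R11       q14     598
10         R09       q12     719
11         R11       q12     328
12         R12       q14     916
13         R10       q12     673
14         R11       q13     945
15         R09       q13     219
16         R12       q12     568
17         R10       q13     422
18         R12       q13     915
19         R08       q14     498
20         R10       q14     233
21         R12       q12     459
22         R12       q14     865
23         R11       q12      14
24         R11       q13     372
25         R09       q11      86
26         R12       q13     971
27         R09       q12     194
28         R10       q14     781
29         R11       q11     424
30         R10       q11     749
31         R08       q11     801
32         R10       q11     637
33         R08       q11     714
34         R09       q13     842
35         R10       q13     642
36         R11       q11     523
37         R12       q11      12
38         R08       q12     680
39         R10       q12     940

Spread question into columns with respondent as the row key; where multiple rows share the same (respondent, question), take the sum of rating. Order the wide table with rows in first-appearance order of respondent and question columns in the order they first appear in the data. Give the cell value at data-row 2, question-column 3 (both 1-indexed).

913

With rows in first-appearance order of respondent, row 2 is respondent=R09. question columns in first-appearance order: q13, q11, q12, q14; column 3 is q12.
Long rows with respondent=R09, question=q12: 719 + 194 = 913.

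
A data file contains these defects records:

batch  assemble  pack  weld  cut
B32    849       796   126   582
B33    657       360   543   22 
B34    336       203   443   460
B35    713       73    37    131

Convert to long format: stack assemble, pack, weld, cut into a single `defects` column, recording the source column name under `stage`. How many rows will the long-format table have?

4 batch values × 4 melted columns = 16 rows.

16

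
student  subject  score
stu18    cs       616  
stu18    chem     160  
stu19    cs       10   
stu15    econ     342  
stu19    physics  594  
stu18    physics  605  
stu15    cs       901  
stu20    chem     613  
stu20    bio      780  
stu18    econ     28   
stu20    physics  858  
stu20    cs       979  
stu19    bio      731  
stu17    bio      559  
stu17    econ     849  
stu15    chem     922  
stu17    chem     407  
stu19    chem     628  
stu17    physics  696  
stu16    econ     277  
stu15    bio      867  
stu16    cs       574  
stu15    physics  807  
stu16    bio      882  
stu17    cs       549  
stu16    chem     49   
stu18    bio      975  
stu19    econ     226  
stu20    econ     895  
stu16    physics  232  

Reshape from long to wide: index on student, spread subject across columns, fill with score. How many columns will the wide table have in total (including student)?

6

1 column for student plus 5 distinct subject values → 6 columns.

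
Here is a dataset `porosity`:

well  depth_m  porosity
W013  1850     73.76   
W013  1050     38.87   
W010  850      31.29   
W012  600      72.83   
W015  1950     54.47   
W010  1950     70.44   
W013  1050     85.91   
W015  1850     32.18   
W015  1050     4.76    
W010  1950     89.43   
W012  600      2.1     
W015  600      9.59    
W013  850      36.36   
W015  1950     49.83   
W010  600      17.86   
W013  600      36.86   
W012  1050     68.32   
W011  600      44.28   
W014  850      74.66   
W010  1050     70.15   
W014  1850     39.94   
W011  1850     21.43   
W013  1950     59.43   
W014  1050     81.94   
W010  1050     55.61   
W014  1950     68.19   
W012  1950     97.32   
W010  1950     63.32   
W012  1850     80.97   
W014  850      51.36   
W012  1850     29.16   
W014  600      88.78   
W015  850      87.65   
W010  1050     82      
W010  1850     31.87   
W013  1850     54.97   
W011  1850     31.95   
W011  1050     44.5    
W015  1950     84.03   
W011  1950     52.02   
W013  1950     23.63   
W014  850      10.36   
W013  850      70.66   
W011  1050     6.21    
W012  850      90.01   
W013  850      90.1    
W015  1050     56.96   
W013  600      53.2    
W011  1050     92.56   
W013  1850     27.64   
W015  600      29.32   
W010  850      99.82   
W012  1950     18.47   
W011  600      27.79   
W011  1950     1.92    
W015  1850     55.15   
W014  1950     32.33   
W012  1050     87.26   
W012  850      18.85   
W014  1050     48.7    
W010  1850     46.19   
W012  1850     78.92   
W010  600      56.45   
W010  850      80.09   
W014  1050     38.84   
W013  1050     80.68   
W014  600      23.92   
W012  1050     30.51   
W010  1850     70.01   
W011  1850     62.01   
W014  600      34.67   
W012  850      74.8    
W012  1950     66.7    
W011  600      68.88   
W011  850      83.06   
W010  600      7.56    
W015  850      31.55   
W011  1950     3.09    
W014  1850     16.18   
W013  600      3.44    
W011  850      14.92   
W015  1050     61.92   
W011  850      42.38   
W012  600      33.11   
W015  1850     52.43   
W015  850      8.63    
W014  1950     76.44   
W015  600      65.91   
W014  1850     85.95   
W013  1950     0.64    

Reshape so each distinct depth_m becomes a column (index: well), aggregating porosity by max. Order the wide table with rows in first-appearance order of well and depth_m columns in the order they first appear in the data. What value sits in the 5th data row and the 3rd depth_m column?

With rows in first-appearance order of well, row 5 is well=W011. depth_m columns in first-appearance order: 1850, 1050, 850, 600, 1950; column 3 is 850.
Long rows with well=W011, depth_m=850: max(83.06, 14.92, 42.38) = 83.06.

83.06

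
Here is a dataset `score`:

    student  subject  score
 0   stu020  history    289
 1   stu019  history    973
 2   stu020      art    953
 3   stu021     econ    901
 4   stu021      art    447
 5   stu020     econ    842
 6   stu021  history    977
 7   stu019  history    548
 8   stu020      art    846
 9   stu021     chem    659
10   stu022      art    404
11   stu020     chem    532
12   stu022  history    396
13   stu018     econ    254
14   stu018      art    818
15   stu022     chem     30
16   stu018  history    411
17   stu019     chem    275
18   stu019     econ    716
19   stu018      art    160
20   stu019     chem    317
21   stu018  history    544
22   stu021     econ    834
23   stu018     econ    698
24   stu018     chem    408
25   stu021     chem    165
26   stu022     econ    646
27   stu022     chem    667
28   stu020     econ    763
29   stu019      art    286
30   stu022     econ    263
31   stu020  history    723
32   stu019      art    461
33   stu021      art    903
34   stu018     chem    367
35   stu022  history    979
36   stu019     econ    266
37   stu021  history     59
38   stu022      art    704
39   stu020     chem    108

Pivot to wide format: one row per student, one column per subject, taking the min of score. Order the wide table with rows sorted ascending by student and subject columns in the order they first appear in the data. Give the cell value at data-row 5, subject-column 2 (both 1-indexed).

404

With rows sorted ascending by student, row 5 is student=stu022. subject columns in first-appearance order: history, art, econ, chem; column 2 is art.
Long rows with student=stu022, subject=art: min(404, 704) = 404.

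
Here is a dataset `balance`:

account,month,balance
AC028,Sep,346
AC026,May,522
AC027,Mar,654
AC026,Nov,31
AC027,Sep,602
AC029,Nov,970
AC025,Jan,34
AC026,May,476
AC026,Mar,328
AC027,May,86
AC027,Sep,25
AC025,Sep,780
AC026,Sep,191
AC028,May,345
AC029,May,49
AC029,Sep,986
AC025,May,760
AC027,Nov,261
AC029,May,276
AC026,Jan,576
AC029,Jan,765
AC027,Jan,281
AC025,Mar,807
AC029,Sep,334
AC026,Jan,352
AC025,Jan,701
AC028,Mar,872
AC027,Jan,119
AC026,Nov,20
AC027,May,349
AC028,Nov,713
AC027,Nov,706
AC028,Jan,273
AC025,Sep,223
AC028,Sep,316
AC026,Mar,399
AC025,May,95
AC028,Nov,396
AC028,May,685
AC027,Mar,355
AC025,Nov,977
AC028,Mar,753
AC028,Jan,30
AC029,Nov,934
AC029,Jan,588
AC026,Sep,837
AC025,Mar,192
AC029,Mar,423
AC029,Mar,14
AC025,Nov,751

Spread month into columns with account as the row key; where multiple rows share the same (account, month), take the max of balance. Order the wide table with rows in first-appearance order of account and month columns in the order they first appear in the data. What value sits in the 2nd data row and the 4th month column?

31

With rows in first-appearance order of account, row 2 is account=AC026. month columns in first-appearance order: Sep, May, Mar, Nov, Jan; column 4 is Nov.
Long rows with account=AC026, month=Nov: max(31, 20) = 31.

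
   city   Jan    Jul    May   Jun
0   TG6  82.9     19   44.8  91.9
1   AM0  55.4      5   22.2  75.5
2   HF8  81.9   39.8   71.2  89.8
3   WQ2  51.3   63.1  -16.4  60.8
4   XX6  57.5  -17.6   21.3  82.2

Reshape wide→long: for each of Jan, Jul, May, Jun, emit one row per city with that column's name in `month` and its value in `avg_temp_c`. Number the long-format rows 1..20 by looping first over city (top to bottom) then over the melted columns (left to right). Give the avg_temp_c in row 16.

20 rows total (5 × 4). Row 16: index ⌊(16-1)/4⌋ = 3 into city → WQ2; (16-1) mod 4 = 3 into the melted columns → Jun.
So row 16 is (WQ2, Jun, 60.8); avg_temp_c = 60.8.

60.8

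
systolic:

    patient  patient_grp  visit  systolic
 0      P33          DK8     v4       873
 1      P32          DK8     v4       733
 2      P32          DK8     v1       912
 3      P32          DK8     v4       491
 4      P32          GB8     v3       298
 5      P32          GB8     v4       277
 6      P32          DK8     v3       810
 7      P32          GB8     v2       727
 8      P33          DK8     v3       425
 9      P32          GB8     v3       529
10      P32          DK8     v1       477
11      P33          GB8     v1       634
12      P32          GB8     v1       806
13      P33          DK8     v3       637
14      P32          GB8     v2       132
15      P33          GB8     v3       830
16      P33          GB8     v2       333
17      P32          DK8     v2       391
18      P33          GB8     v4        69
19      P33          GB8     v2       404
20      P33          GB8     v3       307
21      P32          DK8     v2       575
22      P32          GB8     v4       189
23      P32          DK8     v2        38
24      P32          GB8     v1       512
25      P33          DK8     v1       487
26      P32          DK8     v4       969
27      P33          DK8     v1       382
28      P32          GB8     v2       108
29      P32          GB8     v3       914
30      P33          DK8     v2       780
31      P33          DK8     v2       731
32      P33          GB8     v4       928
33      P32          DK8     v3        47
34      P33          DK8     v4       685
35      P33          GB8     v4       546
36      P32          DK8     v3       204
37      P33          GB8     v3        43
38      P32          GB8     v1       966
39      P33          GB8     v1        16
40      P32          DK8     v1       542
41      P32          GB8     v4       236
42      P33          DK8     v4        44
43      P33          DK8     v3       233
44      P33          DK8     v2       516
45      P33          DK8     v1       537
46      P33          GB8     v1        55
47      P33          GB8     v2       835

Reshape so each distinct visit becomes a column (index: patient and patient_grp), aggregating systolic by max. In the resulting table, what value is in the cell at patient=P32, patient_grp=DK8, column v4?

Rows with patient=P32, patient_grp=DK8 and visit=v4: systolic values are 733, 491, 969.
max(733, 491, 969) = 969.

969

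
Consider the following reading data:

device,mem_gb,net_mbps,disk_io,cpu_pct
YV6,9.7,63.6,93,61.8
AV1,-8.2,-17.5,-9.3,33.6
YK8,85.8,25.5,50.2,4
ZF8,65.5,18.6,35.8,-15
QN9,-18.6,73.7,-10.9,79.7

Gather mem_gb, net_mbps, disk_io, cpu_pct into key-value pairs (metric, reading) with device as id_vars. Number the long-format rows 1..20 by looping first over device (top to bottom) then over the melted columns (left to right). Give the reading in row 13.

20 rows total (5 × 4). Row 13: index ⌊(13-1)/4⌋ = 3 into device → ZF8; (13-1) mod 4 = 0 into the melted columns → mem_gb.
So row 13 is (ZF8, mem_gb, 65.5); reading = 65.5.

65.5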